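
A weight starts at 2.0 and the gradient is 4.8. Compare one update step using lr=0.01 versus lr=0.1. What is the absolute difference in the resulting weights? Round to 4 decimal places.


With lr=0.01: w_new = 2.0 - 0.01 * 4.8 = 1.952
With lr=0.1: w_new = 2.0 - 0.1 * 4.8 = 1.52
Absolute difference = |1.952 - 1.52|
= 0.4320

0.4320


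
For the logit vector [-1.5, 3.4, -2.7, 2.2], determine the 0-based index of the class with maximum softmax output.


Softmax is a monotonic transformation, so it preserves the argmax.
We need to find the index of the maximum logit.
Index 0: -1.5
Index 1: 3.4
Index 2: -2.7
Index 3: 2.2
Maximum logit = 3.4 at index 1

1


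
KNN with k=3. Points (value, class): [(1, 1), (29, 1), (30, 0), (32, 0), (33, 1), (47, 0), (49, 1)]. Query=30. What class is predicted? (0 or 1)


Distances from query 30:
Point 30 (class 0): distance = 0
Point 29 (class 1): distance = 1
Point 32 (class 0): distance = 2
K=3 nearest neighbors: classes = [0, 1, 0]
Votes for class 1: 1 / 3
Majority vote => class 0

0


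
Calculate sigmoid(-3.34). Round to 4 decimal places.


sigmoid(z) = 1 / (1 + exp(-z))
exp(-(-3.34)) = exp(3.34) = 28.2191
1 + 28.2191 = 29.2191
1 / 29.2191 = 0.0342

0.0342


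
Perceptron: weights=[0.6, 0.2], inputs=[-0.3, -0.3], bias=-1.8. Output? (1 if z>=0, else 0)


z = w . x + b
= 0.6*-0.3 + 0.2*-0.3 + -1.8
= -0.18 + -0.06 + -1.8
= -0.24 + -1.8
= -2.04
Since z = -2.04 < 0, output = 0

0


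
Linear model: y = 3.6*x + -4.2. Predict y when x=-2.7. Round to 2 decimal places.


y = 3.6 * -2.7 + (-4.2)
= -9.72 + (-4.2)
= -13.92

-13.92


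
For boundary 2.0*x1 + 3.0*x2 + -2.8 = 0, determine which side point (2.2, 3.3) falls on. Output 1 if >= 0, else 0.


Compute 2.0 * 2.2 + 3.0 * 3.3 + -2.8
= 4.4 + 9.9 + -2.8
= 11.5
Since 11.5 >= 0, the point is on the positive side.

1


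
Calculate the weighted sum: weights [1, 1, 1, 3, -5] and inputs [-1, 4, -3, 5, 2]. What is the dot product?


Element-wise products:
1 * -1 = -1
1 * 4 = 4
1 * -3 = -3
3 * 5 = 15
-5 * 2 = -10
Sum = -1 + 4 + -3 + 15 + -10
= 5

5


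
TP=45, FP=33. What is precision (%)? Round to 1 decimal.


Precision = TP / (TP + FP) * 100
= 45 / (45 + 33)
= 45 / 78
= 0.5769
= 57.7%

57.7


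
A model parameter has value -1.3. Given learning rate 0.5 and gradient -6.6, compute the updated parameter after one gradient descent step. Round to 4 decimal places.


w_new = w_old - lr * gradient
= -1.3 - 0.5 * -6.6
= -1.3 - (-3.3)
= 2.0000

2.0000


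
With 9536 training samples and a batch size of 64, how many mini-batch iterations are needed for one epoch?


Iterations per epoch = dataset_size / batch_size
= 9536 / 64
= 149

149


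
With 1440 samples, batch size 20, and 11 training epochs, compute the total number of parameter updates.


Iterations per epoch = 1440 / 20 = 72
Total updates = iterations_per_epoch * epochs
= 72 * 11
= 792

792


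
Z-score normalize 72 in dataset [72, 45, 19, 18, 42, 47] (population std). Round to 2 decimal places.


Mean = (72 + 45 + 19 + 18 + 42 + 47) / 6 = 40.5
Variance = sum((x_i - mean)^2) / n = 337.5833
Std = sqrt(337.5833) = 18.3734
Z = (x - mean) / std
= (72 - 40.5) / 18.3734
= 31.5 / 18.3734
= 1.71

1.71


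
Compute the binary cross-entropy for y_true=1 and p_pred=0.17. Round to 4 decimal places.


For y=1: Loss = -log(p)
= -log(0.17)
= -(-1.772)
= 1.7720

1.7720


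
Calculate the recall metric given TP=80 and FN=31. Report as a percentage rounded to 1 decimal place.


Recall = TP / (TP + FN) * 100
= 80 / (80 + 31)
= 80 / 111
= 0.7207
= 72.1%

72.1


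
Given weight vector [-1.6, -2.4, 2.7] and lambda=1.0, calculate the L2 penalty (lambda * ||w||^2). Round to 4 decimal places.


Squaring each weight:
(-1.6)^2 = 2.56
(-2.4)^2 = 5.76
2.7^2 = 7.29
Sum of squares = 15.61
Penalty = 1.0 * 15.61 = 15.6100

15.6100


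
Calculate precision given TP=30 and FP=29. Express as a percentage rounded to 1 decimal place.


Precision = TP / (TP + FP) * 100
= 30 / (30 + 29)
= 30 / 59
= 0.5085
= 50.8%

50.8


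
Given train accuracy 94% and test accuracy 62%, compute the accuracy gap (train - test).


Gap = train_accuracy - test_accuracy
= 94 - 62
= 32%
This large gap strongly indicates overfitting.

32


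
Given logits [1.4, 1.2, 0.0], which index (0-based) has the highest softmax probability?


Softmax is a monotonic transformation, so it preserves the argmax.
We need to find the index of the maximum logit.
Index 0: 1.4
Index 1: 1.2
Index 2: 0.0
Maximum logit = 1.4 at index 0

0


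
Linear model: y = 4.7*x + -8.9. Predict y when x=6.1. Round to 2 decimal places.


y = 4.7 * 6.1 + (-8.9)
= 28.67 + (-8.9)
= 19.77

19.77


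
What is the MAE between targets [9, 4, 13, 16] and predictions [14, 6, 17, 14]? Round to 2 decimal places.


Absolute errors: [5, 2, 4, 2]
Sum of absolute errors = 13
MAE = 13 / 4 = 3.25

3.25


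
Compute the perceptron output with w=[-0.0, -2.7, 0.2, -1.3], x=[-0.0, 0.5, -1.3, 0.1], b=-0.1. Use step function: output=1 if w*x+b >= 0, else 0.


z = w . x + b
= -0.0*-0.0 + -2.7*0.5 + 0.2*-1.3 + -1.3*0.1 + -0.1
= 0.0 + -1.35 + -0.26 + -0.13 + -0.1
= -1.74 + -0.1
= -1.84
Since z = -1.84 < 0, output = 0

0


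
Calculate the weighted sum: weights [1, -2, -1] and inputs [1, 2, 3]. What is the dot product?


Element-wise products:
1 * 1 = 1
-2 * 2 = -4
-1 * 3 = -3
Sum = 1 + -4 + -3
= -6

-6


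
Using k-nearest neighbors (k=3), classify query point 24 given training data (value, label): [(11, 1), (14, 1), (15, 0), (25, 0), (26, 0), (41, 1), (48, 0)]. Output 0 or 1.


Distances from query 24:
Point 25 (class 0): distance = 1
Point 26 (class 0): distance = 2
Point 15 (class 0): distance = 9
K=3 nearest neighbors: classes = [0, 0, 0]
Votes for class 1: 0 / 3
Majority vote => class 0

0


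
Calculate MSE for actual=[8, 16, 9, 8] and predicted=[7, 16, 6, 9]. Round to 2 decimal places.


Differences: [1, 0, 3, -1]
Squared errors: [1, 0, 9, 1]
Sum of squared errors = 11
MSE = 11 / 4 = 2.75

2.75


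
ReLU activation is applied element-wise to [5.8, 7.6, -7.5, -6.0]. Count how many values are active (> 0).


ReLU(x) = max(0, x) for each element:
ReLU(5.8) = 5.8
ReLU(7.6) = 7.6
ReLU(-7.5) = 0
ReLU(-6.0) = 0
Active neurons (>0): 2

2


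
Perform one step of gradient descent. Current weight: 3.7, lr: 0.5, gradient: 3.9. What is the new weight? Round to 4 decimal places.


w_new = w_old - lr * gradient
= 3.7 - 0.5 * 3.9
= 3.7 - (1.95)
= 1.7500

1.7500


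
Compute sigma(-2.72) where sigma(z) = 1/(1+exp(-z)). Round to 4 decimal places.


sigmoid(z) = 1 / (1 + exp(-z))
exp(-(-2.72)) = exp(2.72) = 15.1803
1 + 15.1803 = 16.1803
1 / 16.1803 = 0.0618

0.0618


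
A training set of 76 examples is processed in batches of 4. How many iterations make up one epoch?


Iterations per epoch = dataset_size / batch_size
= 76 / 4
= 19

19


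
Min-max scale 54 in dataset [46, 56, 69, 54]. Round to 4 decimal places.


Min = 46, Max = 69
Range = 69 - 46 = 23
Scaled = (x - min) / (max - min)
= (54 - 46) / 23
= 8 / 23
= 0.3478

0.3478


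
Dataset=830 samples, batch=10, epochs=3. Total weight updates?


Iterations per epoch = 830 / 10 = 83
Total updates = iterations_per_epoch * epochs
= 83 * 3
= 249

249


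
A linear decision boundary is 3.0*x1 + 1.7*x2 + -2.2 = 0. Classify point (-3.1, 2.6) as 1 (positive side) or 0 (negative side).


Compute 3.0 * -3.1 + 1.7 * 2.6 + -2.2
= -9.3 + 4.42 + -2.2
= -7.08
Since -7.08 < 0, the point is on the negative side.

0


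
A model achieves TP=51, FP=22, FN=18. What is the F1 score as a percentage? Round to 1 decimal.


Precision = TP / (TP + FP) = 51 / 73 = 0.6986
Recall = TP / (TP + FN) = 51 / 69 = 0.7391
F1 = 2 * P * R / (P + R)
= 2 * 0.6986 * 0.7391 / (0.6986 + 0.7391)
= 1.0328 / 1.4378
= 0.7183
As percentage: 71.8%

71.8


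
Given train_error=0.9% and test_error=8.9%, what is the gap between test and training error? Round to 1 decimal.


Generalization gap = test_error - train_error
= 8.9 - 0.9
= 8.0%
A moderate gap.

8.0


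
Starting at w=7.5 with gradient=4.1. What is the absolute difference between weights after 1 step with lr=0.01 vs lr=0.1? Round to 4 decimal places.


With lr=0.01: w_new = 7.5 - 0.01 * 4.1 = 7.459
With lr=0.1: w_new = 7.5 - 0.1 * 4.1 = 7.09
Absolute difference = |7.459 - 7.09|
= 0.3690

0.3690


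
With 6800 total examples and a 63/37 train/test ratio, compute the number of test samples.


Train samples = 6800 * 63% = 4284
Test samples = 6800 - 4284
= 2516

2516


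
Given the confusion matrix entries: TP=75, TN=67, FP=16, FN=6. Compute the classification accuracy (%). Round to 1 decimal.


Accuracy = (TP + TN) / (TP + TN + FP + FN) * 100
= (75 + 67) / (75 + 67 + 16 + 6)
= 142 / 164
= 0.8659
= 86.6%

86.6


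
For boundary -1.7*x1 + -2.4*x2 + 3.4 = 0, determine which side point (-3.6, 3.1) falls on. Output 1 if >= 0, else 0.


Compute -1.7 * -3.6 + -2.4 * 3.1 + 3.4
= 6.12 + -7.44 + 3.4
= 2.08
Since 2.08 >= 0, the point is on the positive side.

1


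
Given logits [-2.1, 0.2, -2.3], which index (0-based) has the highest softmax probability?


Softmax is a monotonic transformation, so it preserves the argmax.
We need to find the index of the maximum logit.
Index 0: -2.1
Index 1: 0.2
Index 2: -2.3
Maximum logit = 0.2 at index 1

1


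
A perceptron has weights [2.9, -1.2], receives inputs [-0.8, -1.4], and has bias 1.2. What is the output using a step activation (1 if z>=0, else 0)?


z = w . x + b
= 2.9*-0.8 + -1.2*-1.4 + 1.2
= -2.32 + 1.68 + 1.2
= -0.64 + 1.2
= 0.56
Since z = 0.56 >= 0, output = 1

1


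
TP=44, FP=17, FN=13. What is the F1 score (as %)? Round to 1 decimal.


Precision = TP / (TP + FP) = 44 / 61 = 0.7213
Recall = TP / (TP + FN) = 44 / 57 = 0.7719
F1 = 2 * P * R / (P + R)
= 2 * 0.7213 * 0.7719 / (0.7213 + 0.7719)
= 1.1136 / 1.4932
= 0.7458
As percentage: 74.6%

74.6


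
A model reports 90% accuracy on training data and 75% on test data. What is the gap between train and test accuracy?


Gap = train_accuracy - test_accuracy
= 90 - 75
= 15%
This gap suggests the model is overfitting.

15


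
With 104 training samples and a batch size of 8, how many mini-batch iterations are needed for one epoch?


Iterations per epoch = dataset_size / batch_size
= 104 / 8
= 13

13


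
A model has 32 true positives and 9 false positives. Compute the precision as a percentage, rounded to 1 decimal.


Precision = TP / (TP + FP) * 100
= 32 / (32 + 9)
= 32 / 41
= 0.7805
= 78.0%

78.0


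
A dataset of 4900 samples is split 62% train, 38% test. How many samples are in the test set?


Train samples = 4900 * 62% = 3038
Test samples = 4900 - 3038
= 1862

1862


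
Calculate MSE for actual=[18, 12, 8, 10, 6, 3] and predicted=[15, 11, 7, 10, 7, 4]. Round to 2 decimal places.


Differences: [3, 1, 1, 0, -1, -1]
Squared errors: [9, 1, 1, 0, 1, 1]
Sum of squared errors = 13
MSE = 13 / 6 = 2.17

2.17


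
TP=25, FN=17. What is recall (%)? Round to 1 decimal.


Recall = TP / (TP + FN) * 100
= 25 / (25 + 17)
= 25 / 42
= 0.5952
= 59.5%

59.5


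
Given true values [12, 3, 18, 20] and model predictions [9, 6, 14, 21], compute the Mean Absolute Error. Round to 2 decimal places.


Absolute errors: [3, 3, 4, 1]
Sum of absolute errors = 11
MAE = 11 / 4 = 2.75

2.75


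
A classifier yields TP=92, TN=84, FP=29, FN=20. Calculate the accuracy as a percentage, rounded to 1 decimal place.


Accuracy = (TP + TN) / (TP + TN + FP + FN) * 100
= (92 + 84) / (92 + 84 + 29 + 20)
= 176 / 225
= 0.7822
= 78.2%

78.2


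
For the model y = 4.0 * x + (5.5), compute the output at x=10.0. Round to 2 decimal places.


y = 4.0 * 10.0 + (5.5)
= 40.0 + (5.5)
= 45.50

45.50


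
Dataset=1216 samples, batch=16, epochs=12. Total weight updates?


Iterations per epoch = 1216 / 16 = 76
Total updates = iterations_per_epoch * epochs
= 76 * 12
= 912

912


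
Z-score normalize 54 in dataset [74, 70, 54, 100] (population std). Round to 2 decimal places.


Mean = (74 + 70 + 54 + 100) / 4 = 74.5
Variance = sum((x_i - mean)^2) / n = 272.75
Std = sqrt(272.75) = 16.5151
Z = (x - mean) / std
= (54 - 74.5) / 16.5151
= -20.5 / 16.5151
= -1.24

-1.24


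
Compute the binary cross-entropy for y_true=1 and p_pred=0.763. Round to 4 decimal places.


For y=1: Loss = -log(p)
= -log(0.763)
= -(-0.2705)
= 0.2705

0.2705


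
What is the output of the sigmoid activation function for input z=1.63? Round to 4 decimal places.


sigmoid(z) = 1 / (1 + exp(-z))
exp(-(1.63)) = exp(-1.63) = 0.1959
1 + 0.1959 = 1.1959
1 / 1.1959 = 0.8362

0.8362


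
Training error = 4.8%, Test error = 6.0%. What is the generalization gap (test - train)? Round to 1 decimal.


Generalization gap = test_error - train_error
= 6.0 - 4.8
= 1.2%
A small gap suggests good generalization.

1.2


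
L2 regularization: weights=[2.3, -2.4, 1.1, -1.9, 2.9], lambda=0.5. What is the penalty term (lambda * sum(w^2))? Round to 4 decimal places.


Squaring each weight:
2.3^2 = 5.29
(-2.4)^2 = 5.76
1.1^2 = 1.21
(-1.9)^2 = 3.61
2.9^2 = 8.41
Sum of squares = 24.28
Penalty = 0.5 * 24.28 = 12.1400

12.1400


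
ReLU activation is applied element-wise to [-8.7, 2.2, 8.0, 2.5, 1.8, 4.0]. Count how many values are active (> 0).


ReLU(x) = max(0, x) for each element:
ReLU(-8.7) = 0
ReLU(2.2) = 2.2
ReLU(8.0) = 8.0
ReLU(2.5) = 2.5
ReLU(1.8) = 1.8
ReLU(4.0) = 4.0
Active neurons (>0): 5

5


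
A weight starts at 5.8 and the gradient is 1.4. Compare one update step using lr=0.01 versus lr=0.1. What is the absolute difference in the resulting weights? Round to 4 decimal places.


With lr=0.01: w_new = 5.8 - 0.01 * 1.4 = 5.786
With lr=0.1: w_new = 5.8 - 0.1 * 1.4 = 5.66
Absolute difference = |5.786 - 5.66|
= 0.1260

0.1260


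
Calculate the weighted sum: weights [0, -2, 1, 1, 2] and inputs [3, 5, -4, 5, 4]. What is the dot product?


Element-wise products:
0 * 3 = 0
-2 * 5 = -10
1 * -4 = -4
1 * 5 = 5
2 * 4 = 8
Sum = 0 + -10 + -4 + 5 + 8
= -1

-1


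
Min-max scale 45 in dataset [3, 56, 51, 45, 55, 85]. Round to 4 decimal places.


Min = 3, Max = 85
Range = 85 - 3 = 82
Scaled = (x - min) / (max - min)
= (45 - 3) / 82
= 42 / 82
= 0.5122

0.5122


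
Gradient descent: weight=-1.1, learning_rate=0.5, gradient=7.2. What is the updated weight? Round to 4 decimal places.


w_new = w_old - lr * gradient
= -1.1 - 0.5 * 7.2
= -1.1 - (3.6)
= -4.7000

-4.7000


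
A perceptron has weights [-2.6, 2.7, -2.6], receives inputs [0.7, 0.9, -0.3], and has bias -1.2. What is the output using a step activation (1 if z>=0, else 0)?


z = w . x + b
= -2.6*0.7 + 2.7*0.9 + -2.6*-0.3 + -1.2
= -1.82 + 2.43 + 0.78 + -1.2
= 1.39 + -1.2
= 0.19
Since z = 0.19 >= 0, output = 1

1


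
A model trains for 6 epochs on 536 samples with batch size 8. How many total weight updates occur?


Iterations per epoch = 536 / 8 = 67
Total updates = iterations_per_epoch * epochs
= 67 * 6
= 402

402


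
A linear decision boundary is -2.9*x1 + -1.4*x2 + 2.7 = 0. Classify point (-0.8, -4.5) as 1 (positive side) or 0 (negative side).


Compute -2.9 * -0.8 + -1.4 * -4.5 + 2.7
= 2.32 + 6.3 + 2.7
= 11.32
Since 11.32 >= 0, the point is on the positive side.

1


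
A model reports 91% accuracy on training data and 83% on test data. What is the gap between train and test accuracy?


Gap = train_accuracy - test_accuracy
= 91 - 83
= 8%
This moderate gap may indicate mild overfitting.

8


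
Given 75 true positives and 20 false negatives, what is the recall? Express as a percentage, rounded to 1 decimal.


Recall = TP / (TP + FN) * 100
= 75 / (75 + 20)
= 75 / 95
= 0.7895
= 78.9%

78.9


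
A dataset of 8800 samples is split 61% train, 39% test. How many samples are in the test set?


Train samples = 8800 * 61% = 5368
Test samples = 8800 - 5368
= 3432

3432


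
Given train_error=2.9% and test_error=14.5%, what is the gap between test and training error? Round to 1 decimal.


Generalization gap = test_error - train_error
= 14.5 - 2.9
= 11.6%
A large gap suggests overfitting.

11.6


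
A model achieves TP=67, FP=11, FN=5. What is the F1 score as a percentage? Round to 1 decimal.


Precision = TP / (TP + FP) = 67 / 78 = 0.859
Recall = TP / (TP + FN) = 67 / 72 = 0.9306
F1 = 2 * P * R / (P + R)
= 2 * 0.859 * 0.9306 / (0.859 + 0.9306)
= 1.5986 / 1.7895
= 0.8933
As percentage: 89.3%

89.3


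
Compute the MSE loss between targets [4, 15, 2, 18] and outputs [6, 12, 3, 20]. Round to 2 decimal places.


Differences: [-2, 3, -1, -2]
Squared errors: [4, 9, 1, 4]
Sum of squared errors = 18
MSE = 18 / 4 = 4.50

4.50


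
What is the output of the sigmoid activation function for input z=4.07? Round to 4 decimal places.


sigmoid(z) = 1 / (1 + exp(-z))
exp(-(4.07)) = exp(-4.07) = 0.0171
1 + 0.0171 = 1.0171
1 / 1.0171 = 0.9832

0.9832


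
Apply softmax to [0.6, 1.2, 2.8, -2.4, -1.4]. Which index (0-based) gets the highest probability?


Softmax is a monotonic transformation, so it preserves the argmax.
We need to find the index of the maximum logit.
Index 0: 0.6
Index 1: 1.2
Index 2: 2.8
Index 3: -2.4
Index 4: -1.4
Maximum logit = 2.8 at index 2

2


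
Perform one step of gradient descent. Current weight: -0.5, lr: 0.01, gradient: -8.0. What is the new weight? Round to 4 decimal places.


w_new = w_old - lr * gradient
= -0.5 - 0.01 * -8.0
= -0.5 - (-0.08)
= -0.4200

-0.4200


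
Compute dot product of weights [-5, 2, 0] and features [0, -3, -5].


Element-wise products:
-5 * 0 = 0
2 * -3 = -6
0 * -5 = 0
Sum = 0 + -6 + 0
= -6

-6


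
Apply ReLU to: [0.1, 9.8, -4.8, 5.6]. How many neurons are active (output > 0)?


ReLU(x) = max(0, x) for each element:
ReLU(0.1) = 0.1
ReLU(9.8) = 9.8
ReLU(-4.8) = 0
ReLU(5.6) = 5.6
Active neurons (>0): 3

3


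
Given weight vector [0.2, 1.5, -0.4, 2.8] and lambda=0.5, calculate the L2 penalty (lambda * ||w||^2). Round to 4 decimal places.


Squaring each weight:
0.2^2 = 0.04
1.5^2 = 2.25
(-0.4)^2 = 0.16
2.8^2 = 7.84
Sum of squares = 10.29
Penalty = 0.5 * 10.29 = 5.1450

5.1450


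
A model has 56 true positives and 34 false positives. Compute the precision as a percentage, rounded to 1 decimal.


Precision = TP / (TP + FP) * 100
= 56 / (56 + 34)
= 56 / 90
= 0.6222
= 62.2%

62.2


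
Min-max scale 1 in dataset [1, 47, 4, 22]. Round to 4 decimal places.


Min = 1, Max = 47
Range = 47 - 1 = 46
Scaled = (x - min) / (max - min)
= (1 - 1) / 46
= 0 / 46
= 0.0000

0.0000


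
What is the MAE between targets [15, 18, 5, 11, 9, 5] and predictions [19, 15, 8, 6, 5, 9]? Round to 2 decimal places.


Absolute errors: [4, 3, 3, 5, 4, 4]
Sum of absolute errors = 23
MAE = 23 / 6 = 3.83

3.83


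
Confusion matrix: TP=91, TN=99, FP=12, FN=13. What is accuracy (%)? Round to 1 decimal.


Accuracy = (TP + TN) / (TP + TN + FP + FN) * 100
= (91 + 99) / (91 + 99 + 12 + 13)
= 190 / 215
= 0.8837
= 88.4%

88.4


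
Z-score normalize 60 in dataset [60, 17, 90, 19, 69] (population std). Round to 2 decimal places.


Mean = (60 + 17 + 90 + 19 + 69) / 5 = 51.0
Variance = sum((x_i - mean)^2) / n = 821.2
Std = sqrt(821.2) = 28.6566
Z = (x - mean) / std
= (60 - 51.0) / 28.6566
= 9.0 / 28.6566
= 0.31

0.31


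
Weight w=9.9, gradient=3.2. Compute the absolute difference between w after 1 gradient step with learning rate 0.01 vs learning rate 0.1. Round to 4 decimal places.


With lr=0.01: w_new = 9.9 - 0.01 * 3.2 = 9.868
With lr=0.1: w_new = 9.9 - 0.1 * 3.2 = 9.58
Absolute difference = |9.868 - 9.58|
= 0.2880

0.2880


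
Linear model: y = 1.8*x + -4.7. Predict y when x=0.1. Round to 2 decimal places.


y = 1.8 * 0.1 + (-4.7)
= 0.18 + (-4.7)
= -4.52

-4.52


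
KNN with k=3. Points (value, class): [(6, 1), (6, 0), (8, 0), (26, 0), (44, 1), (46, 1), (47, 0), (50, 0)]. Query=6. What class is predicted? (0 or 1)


Distances from query 6:
Point 6 (class 0): distance = 0
Point 6 (class 1): distance = 0
Point 8 (class 0): distance = 2
K=3 nearest neighbors: classes = [0, 1, 0]
Votes for class 1: 1 / 3
Majority vote => class 0

0


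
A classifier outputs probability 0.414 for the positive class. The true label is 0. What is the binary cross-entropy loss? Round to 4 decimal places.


For y=0: Loss = -log(1-p)
= -log(1 - 0.414)
= -log(0.586)
= -(-0.5344)
= 0.5344

0.5344


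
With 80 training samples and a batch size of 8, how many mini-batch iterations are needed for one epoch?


Iterations per epoch = dataset_size / batch_size
= 80 / 8
= 10

10


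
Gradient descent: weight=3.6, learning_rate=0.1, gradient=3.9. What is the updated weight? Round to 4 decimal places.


w_new = w_old - lr * gradient
= 3.6 - 0.1 * 3.9
= 3.6 - (0.39)
= 3.2100

3.2100


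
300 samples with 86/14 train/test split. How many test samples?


Train samples = 300 * 86% = 258
Test samples = 300 - 258
= 42

42


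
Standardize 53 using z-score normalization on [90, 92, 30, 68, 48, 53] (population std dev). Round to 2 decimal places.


Mean = (90 + 92 + 30 + 68 + 48 + 53) / 6 = 63.5
Variance = sum((x_i - mean)^2) / n = 501.25
Std = sqrt(501.25) = 22.3886
Z = (x - mean) / std
= (53 - 63.5) / 22.3886
= -10.5 / 22.3886
= -0.47

-0.47


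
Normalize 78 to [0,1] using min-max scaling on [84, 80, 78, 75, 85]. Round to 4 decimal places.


Min = 75, Max = 85
Range = 85 - 75 = 10
Scaled = (x - min) / (max - min)
= (78 - 75) / 10
= 3 / 10
= 0.3000

0.3000


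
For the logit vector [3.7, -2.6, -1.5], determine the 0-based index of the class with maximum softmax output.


Softmax is a monotonic transformation, so it preserves the argmax.
We need to find the index of the maximum logit.
Index 0: 3.7
Index 1: -2.6
Index 2: -1.5
Maximum logit = 3.7 at index 0

0


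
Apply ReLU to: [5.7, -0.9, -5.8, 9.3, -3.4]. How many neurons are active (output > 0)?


ReLU(x) = max(0, x) for each element:
ReLU(5.7) = 5.7
ReLU(-0.9) = 0
ReLU(-5.8) = 0
ReLU(9.3) = 9.3
ReLU(-3.4) = 0
Active neurons (>0): 2

2


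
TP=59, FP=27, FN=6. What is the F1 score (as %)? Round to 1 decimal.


Precision = TP / (TP + FP) = 59 / 86 = 0.686
Recall = TP / (TP + FN) = 59 / 65 = 0.9077
F1 = 2 * P * R / (P + R)
= 2 * 0.686 * 0.9077 / (0.686 + 0.9077)
= 1.2454 / 1.5937
= 0.7815
As percentage: 78.1%

78.1


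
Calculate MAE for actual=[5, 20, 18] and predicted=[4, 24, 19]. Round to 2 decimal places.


Absolute errors: [1, 4, 1]
Sum of absolute errors = 6
MAE = 6 / 3 = 2.00

2.00


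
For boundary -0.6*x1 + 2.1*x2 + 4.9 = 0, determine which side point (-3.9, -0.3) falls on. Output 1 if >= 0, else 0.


Compute -0.6 * -3.9 + 2.1 * -0.3 + 4.9
= 2.34 + -0.63 + 4.9
= 6.61
Since 6.61 >= 0, the point is on the positive side.

1


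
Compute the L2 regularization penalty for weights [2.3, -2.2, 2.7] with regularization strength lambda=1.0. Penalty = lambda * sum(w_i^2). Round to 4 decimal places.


Squaring each weight:
2.3^2 = 5.29
(-2.2)^2 = 4.84
2.7^2 = 7.29
Sum of squares = 17.42
Penalty = 1.0 * 17.42 = 17.4200

17.4200


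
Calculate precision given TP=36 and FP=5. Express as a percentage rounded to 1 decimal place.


Precision = TP / (TP + FP) * 100
= 36 / (36 + 5)
= 36 / 41
= 0.878
= 87.8%

87.8


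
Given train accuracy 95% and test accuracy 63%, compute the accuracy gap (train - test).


Gap = train_accuracy - test_accuracy
= 95 - 63
= 32%
This large gap strongly indicates overfitting.

32


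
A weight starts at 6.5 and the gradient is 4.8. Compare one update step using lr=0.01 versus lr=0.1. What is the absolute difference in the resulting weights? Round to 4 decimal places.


With lr=0.01: w_new = 6.5 - 0.01 * 4.8 = 6.452
With lr=0.1: w_new = 6.5 - 0.1 * 4.8 = 6.02
Absolute difference = |6.452 - 6.02|
= 0.4320

0.4320


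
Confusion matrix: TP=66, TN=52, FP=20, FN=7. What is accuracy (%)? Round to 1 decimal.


Accuracy = (TP + TN) / (TP + TN + FP + FN) * 100
= (66 + 52) / (66 + 52 + 20 + 7)
= 118 / 145
= 0.8138
= 81.4%

81.4


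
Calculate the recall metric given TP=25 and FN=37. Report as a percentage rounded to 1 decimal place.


Recall = TP / (TP + FN) * 100
= 25 / (25 + 37)
= 25 / 62
= 0.4032
= 40.3%

40.3


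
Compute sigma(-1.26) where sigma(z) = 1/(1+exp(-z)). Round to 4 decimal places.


sigmoid(z) = 1 / (1 + exp(-z))
exp(-(-1.26)) = exp(1.26) = 3.5254
1 + 3.5254 = 4.5254
1 / 4.5254 = 0.2210

0.2210


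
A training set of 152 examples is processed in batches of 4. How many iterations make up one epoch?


Iterations per epoch = dataset_size / batch_size
= 152 / 4
= 38

38


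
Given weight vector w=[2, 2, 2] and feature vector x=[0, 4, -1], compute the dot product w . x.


Element-wise products:
2 * 0 = 0
2 * 4 = 8
2 * -1 = -2
Sum = 0 + 8 + -2
= 6

6


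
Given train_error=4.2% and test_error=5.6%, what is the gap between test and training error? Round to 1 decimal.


Generalization gap = test_error - train_error
= 5.6 - 4.2
= 1.4%
A small gap suggests good generalization.

1.4


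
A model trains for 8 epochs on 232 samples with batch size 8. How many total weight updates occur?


Iterations per epoch = 232 / 8 = 29
Total updates = iterations_per_epoch * epochs
= 29 * 8
= 232

232


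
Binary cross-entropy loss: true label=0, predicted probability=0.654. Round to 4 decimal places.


For y=0: Loss = -log(1-p)
= -log(1 - 0.654)
= -log(0.346)
= -(-1.0613)
= 1.0613

1.0613


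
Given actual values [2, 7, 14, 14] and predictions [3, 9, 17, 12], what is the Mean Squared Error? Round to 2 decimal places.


Differences: [-1, -2, -3, 2]
Squared errors: [1, 4, 9, 4]
Sum of squared errors = 18
MSE = 18 / 4 = 4.50

4.50


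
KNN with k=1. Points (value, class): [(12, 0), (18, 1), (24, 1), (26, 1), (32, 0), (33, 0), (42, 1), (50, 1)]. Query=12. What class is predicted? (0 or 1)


Distances from query 12:
Point 12 (class 0): distance = 0
K=1 nearest neighbors: classes = [0]
Votes for class 1: 0 / 1
Majority vote => class 0

0


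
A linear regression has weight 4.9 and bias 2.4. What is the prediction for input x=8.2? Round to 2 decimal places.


y = 4.9 * 8.2 + (2.4)
= 40.18 + (2.4)
= 42.58

42.58


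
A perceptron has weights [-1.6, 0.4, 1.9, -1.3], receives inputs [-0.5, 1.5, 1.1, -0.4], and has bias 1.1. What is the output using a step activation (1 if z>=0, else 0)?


z = w . x + b
= -1.6*-0.5 + 0.4*1.5 + 1.9*1.1 + -1.3*-0.4 + 1.1
= 0.8 + 0.6 + 2.09 + 0.52 + 1.1
= 4.01 + 1.1
= 5.11
Since z = 5.11 >= 0, output = 1

1


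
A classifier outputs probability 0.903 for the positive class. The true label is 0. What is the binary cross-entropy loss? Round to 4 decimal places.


For y=0: Loss = -log(1-p)
= -log(1 - 0.903)
= -log(0.097)
= -(-2.333)
= 2.3330

2.3330


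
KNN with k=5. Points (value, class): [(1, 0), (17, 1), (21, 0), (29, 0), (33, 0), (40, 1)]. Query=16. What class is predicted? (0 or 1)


Distances from query 16:
Point 17 (class 1): distance = 1
Point 21 (class 0): distance = 5
Point 29 (class 0): distance = 13
Point 1 (class 0): distance = 15
Point 33 (class 0): distance = 17
K=5 nearest neighbors: classes = [1, 0, 0, 0, 0]
Votes for class 1: 1 / 5
Majority vote => class 0

0


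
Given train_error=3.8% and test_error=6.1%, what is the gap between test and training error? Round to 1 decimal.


Generalization gap = test_error - train_error
= 6.1 - 3.8
= 2.3%
A moderate gap.

2.3


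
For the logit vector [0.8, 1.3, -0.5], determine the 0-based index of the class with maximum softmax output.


Softmax is a monotonic transformation, so it preserves the argmax.
We need to find the index of the maximum logit.
Index 0: 0.8
Index 1: 1.3
Index 2: -0.5
Maximum logit = 1.3 at index 1

1


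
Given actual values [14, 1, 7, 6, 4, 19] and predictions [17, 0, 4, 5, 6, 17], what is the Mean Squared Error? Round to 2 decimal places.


Differences: [-3, 1, 3, 1, -2, 2]
Squared errors: [9, 1, 9, 1, 4, 4]
Sum of squared errors = 28
MSE = 28 / 6 = 4.67

4.67


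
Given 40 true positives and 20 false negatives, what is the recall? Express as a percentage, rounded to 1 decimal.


Recall = TP / (TP + FN) * 100
= 40 / (40 + 20)
= 40 / 60
= 0.6667
= 66.7%

66.7


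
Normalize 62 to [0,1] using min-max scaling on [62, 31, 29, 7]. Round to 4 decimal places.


Min = 7, Max = 62
Range = 62 - 7 = 55
Scaled = (x - min) / (max - min)
= (62 - 7) / 55
= 55 / 55
= 1.0000

1.0000


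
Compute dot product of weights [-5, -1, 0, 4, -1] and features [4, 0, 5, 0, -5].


Element-wise products:
-5 * 4 = -20
-1 * 0 = 0
0 * 5 = 0
4 * 0 = 0
-1 * -5 = 5
Sum = -20 + 0 + 0 + 0 + 5
= -15

-15


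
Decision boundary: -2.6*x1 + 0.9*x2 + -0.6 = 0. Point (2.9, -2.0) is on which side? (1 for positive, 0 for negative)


Compute -2.6 * 2.9 + 0.9 * -2.0 + -0.6
= -7.54 + -1.8 + -0.6
= -9.94
Since -9.94 < 0, the point is on the negative side.

0


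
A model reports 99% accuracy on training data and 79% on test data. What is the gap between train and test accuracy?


Gap = train_accuracy - test_accuracy
= 99 - 79
= 20%
This gap suggests the model is overfitting.

20


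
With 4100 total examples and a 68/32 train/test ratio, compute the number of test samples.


Train samples = 4100 * 68% = 2788
Test samples = 4100 - 2788
= 1312

1312


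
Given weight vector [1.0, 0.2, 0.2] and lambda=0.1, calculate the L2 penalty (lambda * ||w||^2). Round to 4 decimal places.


Squaring each weight:
1.0^2 = 1.0
0.2^2 = 0.04
0.2^2 = 0.04
Sum of squares = 1.08
Penalty = 0.1 * 1.08 = 0.1080

0.1080


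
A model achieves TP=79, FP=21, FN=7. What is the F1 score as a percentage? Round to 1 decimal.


Precision = TP / (TP + FP) = 79 / 100 = 0.79
Recall = TP / (TP + FN) = 79 / 86 = 0.9186
F1 = 2 * P * R / (P + R)
= 2 * 0.79 * 0.9186 / (0.79 + 0.9186)
= 1.4514 / 1.7086
= 0.8495
As percentage: 84.9%

84.9


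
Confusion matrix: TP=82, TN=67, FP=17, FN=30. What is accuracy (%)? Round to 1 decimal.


Accuracy = (TP + TN) / (TP + TN + FP + FN) * 100
= (82 + 67) / (82 + 67 + 17 + 30)
= 149 / 196
= 0.7602
= 76.0%

76.0


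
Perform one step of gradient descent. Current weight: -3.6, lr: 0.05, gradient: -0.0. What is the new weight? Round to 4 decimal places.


w_new = w_old - lr * gradient
= -3.6 - 0.05 * -0.0
= -3.6 - (-0.0)
= -3.6000

-3.6000


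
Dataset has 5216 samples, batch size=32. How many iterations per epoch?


Iterations per epoch = dataset_size / batch_size
= 5216 / 32
= 163

163


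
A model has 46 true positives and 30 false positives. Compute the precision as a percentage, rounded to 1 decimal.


Precision = TP / (TP + FP) * 100
= 46 / (46 + 30)
= 46 / 76
= 0.6053
= 60.5%

60.5


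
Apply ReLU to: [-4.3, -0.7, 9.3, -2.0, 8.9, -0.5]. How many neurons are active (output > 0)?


ReLU(x) = max(0, x) for each element:
ReLU(-4.3) = 0
ReLU(-0.7) = 0
ReLU(9.3) = 9.3
ReLU(-2.0) = 0
ReLU(8.9) = 8.9
ReLU(-0.5) = 0
Active neurons (>0): 2

2


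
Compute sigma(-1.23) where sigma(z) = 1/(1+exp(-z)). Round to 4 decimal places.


sigmoid(z) = 1 / (1 + exp(-z))
exp(-(-1.23)) = exp(1.23) = 3.4212
1 + 3.4212 = 4.4212
1 / 4.4212 = 0.2262

0.2262


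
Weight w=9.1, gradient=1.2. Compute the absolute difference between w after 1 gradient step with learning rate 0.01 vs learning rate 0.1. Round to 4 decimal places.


With lr=0.01: w_new = 9.1 - 0.01 * 1.2 = 9.088
With lr=0.1: w_new = 9.1 - 0.1 * 1.2 = 8.98
Absolute difference = |9.088 - 8.98|
= 0.1080

0.1080


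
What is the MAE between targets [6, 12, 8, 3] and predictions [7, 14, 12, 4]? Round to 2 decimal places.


Absolute errors: [1, 2, 4, 1]
Sum of absolute errors = 8
MAE = 8 / 4 = 2.00

2.00


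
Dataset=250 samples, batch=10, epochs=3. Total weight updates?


Iterations per epoch = 250 / 10 = 25
Total updates = iterations_per_epoch * epochs
= 25 * 3
= 75

75


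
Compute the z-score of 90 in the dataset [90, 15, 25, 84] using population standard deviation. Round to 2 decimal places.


Mean = (90 + 15 + 25 + 84) / 4 = 53.5
Variance = sum((x_i - mean)^2) / n = 1139.25
Std = sqrt(1139.25) = 33.7528
Z = (x - mean) / std
= (90 - 53.5) / 33.7528
= 36.5 / 33.7528
= 1.08

1.08


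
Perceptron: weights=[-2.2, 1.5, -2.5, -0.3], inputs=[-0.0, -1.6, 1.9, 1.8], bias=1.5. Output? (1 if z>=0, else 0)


z = w . x + b
= -2.2*-0.0 + 1.5*-1.6 + -2.5*1.9 + -0.3*1.8 + 1.5
= 0.0 + -2.4 + -4.75 + -0.54 + 1.5
= -7.69 + 1.5
= -6.19
Since z = -6.19 < 0, output = 0

0


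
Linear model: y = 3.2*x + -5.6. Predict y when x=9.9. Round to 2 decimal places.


y = 3.2 * 9.9 + (-5.6)
= 31.68 + (-5.6)
= 26.08

26.08


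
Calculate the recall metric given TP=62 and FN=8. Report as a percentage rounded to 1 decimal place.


Recall = TP / (TP + FN) * 100
= 62 / (62 + 8)
= 62 / 70
= 0.8857
= 88.6%

88.6


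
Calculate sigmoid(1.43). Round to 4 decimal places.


sigmoid(z) = 1 / (1 + exp(-z))
exp(-(1.43)) = exp(-1.43) = 0.2393
1 + 0.2393 = 1.2393
1 / 1.2393 = 0.8069

0.8069


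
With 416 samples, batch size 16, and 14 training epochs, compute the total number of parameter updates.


Iterations per epoch = 416 / 16 = 26
Total updates = iterations_per_epoch * epochs
= 26 * 14
= 364

364


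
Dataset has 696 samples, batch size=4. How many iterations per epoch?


Iterations per epoch = dataset_size / batch_size
= 696 / 4
= 174

174


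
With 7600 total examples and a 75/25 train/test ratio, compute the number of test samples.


Train samples = 7600 * 75% = 5700
Test samples = 7600 - 5700
= 1900

1900


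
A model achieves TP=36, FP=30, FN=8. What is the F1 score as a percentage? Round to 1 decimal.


Precision = TP / (TP + FP) = 36 / 66 = 0.5455
Recall = TP / (TP + FN) = 36 / 44 = 0.8182
F1 = 2 * P * R / (P + R)
= 2 * 0.5455 * 0.8182 / (0.5455 + 0.8182)
= 0.8926 / 1.3636
= 0.6545
As percentage: 65.5%

65.5


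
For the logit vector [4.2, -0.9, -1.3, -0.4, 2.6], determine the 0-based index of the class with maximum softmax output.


Softmax is a monotonic transformation, so it preserves the argmax.
We need to find the index of the maximum logit.
Index 0: 4.2
Index 1: -0.9
Index 2: -1.3
Index 3: -0.4
Index 4: 2.6
Maximum logit = 4.2 at index 0

0


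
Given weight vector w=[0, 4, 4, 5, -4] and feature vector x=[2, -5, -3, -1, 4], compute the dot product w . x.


Element-wise products:
0 * 2 = 0
4 * -5 = -20
4 * -3 = -12
5 * -1 = -5
-4 * 4 = -16
Sum = 0 + -20 + -12 + -5 + -16
= -53

-53


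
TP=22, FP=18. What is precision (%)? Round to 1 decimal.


Precision = TP / (TP + FP) * 100
= 22 / (22 + 18)
= 22 / 40
= 0.55
= 55.0%

55.0


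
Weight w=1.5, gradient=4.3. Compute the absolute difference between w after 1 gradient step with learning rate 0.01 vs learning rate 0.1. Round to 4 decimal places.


With lr=0.01: w_new = 1.5 - 0.01 * 4.3 = 1.457
With lr=0.1: w_new = 1.5 - 0.1 * 4.3 = 1.07
Absolute difference = |1.457 - 1.07|
= 0.3870

0.3870


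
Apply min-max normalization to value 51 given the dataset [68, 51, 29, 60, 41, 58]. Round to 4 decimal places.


Min = 29, Max = 68
Range = 68 - 29 = 39
Scaled = (x - min) / (max - min)
= (51 - 29) / 39
= 22 / 39
= 0.5641

0.5641


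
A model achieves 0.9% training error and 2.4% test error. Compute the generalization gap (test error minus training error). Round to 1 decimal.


Generalization gap = test_error - train_error
= 2.4 - 0.9
= 1.5%
A small gap suggests good generalization.

1.5


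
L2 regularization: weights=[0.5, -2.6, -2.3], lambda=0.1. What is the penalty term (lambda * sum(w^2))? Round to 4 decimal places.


Squaring each weight:
0.5^2 = 0.25
(-2.6)^2 = 6.76
(-2.3)^2 = 5.29
Sum of squares = 12.3
Penalty = 0.1 * 12.3 = 1.2300

1.2300


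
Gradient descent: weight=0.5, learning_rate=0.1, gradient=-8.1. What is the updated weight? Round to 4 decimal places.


w_new = w_old - lr * gradient
= 0.5 - 0.1 * -8.1
= 0.5 - (-0.81)
= 1.3100

1.3100


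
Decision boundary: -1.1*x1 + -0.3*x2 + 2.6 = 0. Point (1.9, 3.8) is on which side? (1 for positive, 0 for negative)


Compute -1.1 * 1.9 + -0.3 * 3.8 + 2.6
= -2.09 + -1.14 + 2.6
= -0.63
Since -0.63 < 0, the point is on the negative side.

0


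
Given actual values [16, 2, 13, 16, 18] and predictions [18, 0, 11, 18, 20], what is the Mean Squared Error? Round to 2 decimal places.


Differences: [-2, 2, 2, -2, -2]
Squared errors: [4, 4, 4, 4, 4]
Sum of squared errors = 20
MSE = 20 / 5 = 4.00

4.00


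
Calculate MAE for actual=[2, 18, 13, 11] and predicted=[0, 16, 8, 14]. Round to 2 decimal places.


Absolute errors: [2, 2, 5, 3]
Sum of absolute errors = 12
MAE = 12 / 4 = 3.00

3.00


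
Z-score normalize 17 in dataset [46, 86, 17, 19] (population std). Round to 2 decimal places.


Mean = (46 + 86 + 17 + 19) / 4 = 42.0
Variance = sum((x_i - mean)^2) / n = 776.5
Std = sqrt(776.5) = 27.8657
Z = (x - mean) / std
= (17 - 42.0) / 27.8657
= -25.0 / 27.8657
= -0.90

-0.90


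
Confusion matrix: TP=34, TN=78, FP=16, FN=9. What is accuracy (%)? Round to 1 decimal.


Accuracy = (TP + TN) / (TP + TN + FP + FN) * 100
= (34 + 78) / (34 + 78 + 16 + 9)
= 112 / 137
= 0.8175
= 81.8%

81.8


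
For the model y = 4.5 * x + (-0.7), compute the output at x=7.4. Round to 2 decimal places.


y = 4.5 * 7.4 + (-0.7)
= 33.3 + (-0.7)
= 32.60

32.60


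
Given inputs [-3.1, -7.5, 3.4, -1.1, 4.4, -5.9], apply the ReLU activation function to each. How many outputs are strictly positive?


ReLU(x) = max(0, x) for each element:
ReLU(-3.1) = 0
ReLU(-7.5) = 0
ReLU(3.4) = 3.4
ReLU(-1.1) = 0
ReLU(4.4) = 4.4
ReLU(-5.9) = 0
Active neurons (>0): 2

2


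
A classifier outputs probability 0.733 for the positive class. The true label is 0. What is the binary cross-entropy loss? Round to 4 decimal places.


For y=0: Loss = -log(1-p)
= -log(1 - 0.733)
= -log(0.267)
= -(-1.3205)
= 1.3205

1.3205


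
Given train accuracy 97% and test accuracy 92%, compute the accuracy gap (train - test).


Gap = train_accuracy - test_accuracy
= 97 - 92
= 5%
This moderate gap may indicate mild overfitting.

5


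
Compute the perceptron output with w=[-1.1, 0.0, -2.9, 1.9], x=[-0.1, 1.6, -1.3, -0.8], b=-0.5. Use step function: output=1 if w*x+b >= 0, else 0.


z = w . x + b
= -1.1*-0.1 + 0.0*1.6 + -2.9*-1.3 + 1.9*-0.8 + -0.5
= 0.11 + 0.0 + 3.77 + -1.52 + -0.5
= 2.36 + -0.5
= 1.86
Since z = 1.86 >= 0, output = 1

1


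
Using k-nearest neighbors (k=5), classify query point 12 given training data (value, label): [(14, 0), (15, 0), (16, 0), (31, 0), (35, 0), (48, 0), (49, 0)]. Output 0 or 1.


Distances from query 12:
Point 14 (class 0): distance = 2
Point 15 (class 0): distance = 3
Point 16 (class 0): distance = 4
Point 31 (class 0): distance = 19
Point 35 (class 0): distance = 23
K=5 nearest neighbors: classes = [0, 0, 0, 0, 0]
Votes for class 1: 0 / 5
Majority vote => class 0

0


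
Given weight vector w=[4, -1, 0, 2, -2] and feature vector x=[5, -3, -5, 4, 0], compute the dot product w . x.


Element-wise products:
4 * 5 = 20
-1 * -3 = 3
0 * -5 = 0
2 * 4 = 8
-2 * 0 = 0
Sum = 20 + 3 + 0 + 8 + 0
= 31

31


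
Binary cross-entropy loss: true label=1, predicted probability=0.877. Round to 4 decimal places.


For y=1: Loss = -log(p)
= -log(0.877)
= -(-0.1312)
= 0.1312

0.1312


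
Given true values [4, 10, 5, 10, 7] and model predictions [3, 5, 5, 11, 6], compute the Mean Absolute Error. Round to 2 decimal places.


Absolute errors: [1, 5, 0, 1, 1]
Sum of absolute errors = 8
MAE = 8 / 5 = 1.60

1.60


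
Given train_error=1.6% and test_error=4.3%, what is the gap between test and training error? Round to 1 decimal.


Generalization gap = test_error - train_error
= 4.3 - 1.6
= 2.7%
A moderate gap.

2.7


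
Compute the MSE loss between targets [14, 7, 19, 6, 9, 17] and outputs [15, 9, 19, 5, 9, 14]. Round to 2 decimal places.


Differences: [-1, -2, 0, 1, 0, 3]
Squared errors: [1, 4, 0, 1, 0, 9]
Sum of squared errors = 15
MSE = 15 / 6 = 2.50

2.50
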